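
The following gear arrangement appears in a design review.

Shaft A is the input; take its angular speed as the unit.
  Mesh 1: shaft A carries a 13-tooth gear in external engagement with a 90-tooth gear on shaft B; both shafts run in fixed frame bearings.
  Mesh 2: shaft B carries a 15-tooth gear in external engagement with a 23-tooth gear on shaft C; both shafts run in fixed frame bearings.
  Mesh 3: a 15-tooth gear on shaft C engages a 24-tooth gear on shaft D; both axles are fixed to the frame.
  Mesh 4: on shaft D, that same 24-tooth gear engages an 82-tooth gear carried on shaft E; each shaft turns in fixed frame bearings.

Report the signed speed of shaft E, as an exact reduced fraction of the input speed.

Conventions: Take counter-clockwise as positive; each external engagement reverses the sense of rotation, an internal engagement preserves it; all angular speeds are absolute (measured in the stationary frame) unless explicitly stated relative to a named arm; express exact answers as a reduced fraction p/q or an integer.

4-mesh fixed-axis compound train (all bearings frame-fixed)
mesh 1 [13T→90T]: |ω|/ω_in = 1×13/90 = 13/90, sense flips to −
mesh 2 [15T→23T]: |ω|/ω_in = (13/90)×15/23 = 13/138, sense flips to +
mesh 3 [15T→24T]: |ω|/ω_in = (13/138)×15/24 = 65/1104, sense flips to −
mesh 4 [24T→82T]: |ω|/ω_in = (65/1104)×24/82 = 65/3772, sense flips to +
signed output speed (× input speed) = 65/3772

65/3772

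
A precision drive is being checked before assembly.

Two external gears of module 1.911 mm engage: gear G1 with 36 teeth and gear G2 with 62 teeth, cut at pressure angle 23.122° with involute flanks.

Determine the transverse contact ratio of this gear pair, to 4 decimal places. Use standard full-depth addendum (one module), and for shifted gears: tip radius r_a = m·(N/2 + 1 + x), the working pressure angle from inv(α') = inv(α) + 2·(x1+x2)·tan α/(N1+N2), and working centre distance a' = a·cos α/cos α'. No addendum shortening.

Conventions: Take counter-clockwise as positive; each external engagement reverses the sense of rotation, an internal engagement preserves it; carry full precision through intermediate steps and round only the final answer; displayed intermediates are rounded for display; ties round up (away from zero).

1.5977

class = single-mesh tooth geometry [involute pair 36T × 62T, m = 1.911]
base radii: r_b1 = 31.634836, r_b2 = 54.482217
tip radii: r_a1 = 36.309000, r_a2 = 61.152000
no profile shift: α' = α, a' = a
action lengths: √(r_a1²−r_b1²) = 17.820793, √(r_a2²−r_b2²) = 27.771481
base pitch p_b = π·m·cos α = 5.521320
CR = (17.820793 + 27.771481 − 93.639000·sin 23.12200°)/5.521320 = 1.597652
contact ratio ≈ 1.5977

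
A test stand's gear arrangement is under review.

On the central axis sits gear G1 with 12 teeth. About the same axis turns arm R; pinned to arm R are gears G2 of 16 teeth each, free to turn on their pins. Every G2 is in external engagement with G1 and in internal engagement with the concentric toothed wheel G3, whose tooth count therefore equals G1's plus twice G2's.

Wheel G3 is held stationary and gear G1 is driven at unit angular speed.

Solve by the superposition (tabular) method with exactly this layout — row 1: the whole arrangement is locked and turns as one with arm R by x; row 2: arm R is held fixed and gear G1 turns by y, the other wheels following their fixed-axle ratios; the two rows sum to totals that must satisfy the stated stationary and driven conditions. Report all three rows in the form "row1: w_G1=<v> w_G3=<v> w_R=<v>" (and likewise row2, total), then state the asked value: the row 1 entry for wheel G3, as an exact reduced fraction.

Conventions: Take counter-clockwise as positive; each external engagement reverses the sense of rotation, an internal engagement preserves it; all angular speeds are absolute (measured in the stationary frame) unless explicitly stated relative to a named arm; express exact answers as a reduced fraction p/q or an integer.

row1: w_G1=3/14 w_G3=3/14 w_R=3/14
row2: w_G1=11/14 w_G3=-3/14 w_R=0
total: w_G1=1 w_G3=0 w_R=3/14
asked value: 3/14

planetary set (12T centre, 16T on arm, 44T internal) — Willis relation
superposition row 1 [locked train]: every member turns x
row 2 — arm fixed, fixed-axis ratios: sun y, ring −(12/44)·y, arm 0
boundary: total ω_ring = x − (12/44)·y = 0 and total ω_sun = x + y = 1  ⇒  y = 11/14, x = 3/14
row 2 ring = −(12/44)·11/14 = -3/14
totals (row 1 + row 2): sun 3/14 + 11/14 = 1, ring 3/14 + (-3/14) = 0, arm 3/14 + 0 = 3/14
asked cell (row1, ring) = 3/14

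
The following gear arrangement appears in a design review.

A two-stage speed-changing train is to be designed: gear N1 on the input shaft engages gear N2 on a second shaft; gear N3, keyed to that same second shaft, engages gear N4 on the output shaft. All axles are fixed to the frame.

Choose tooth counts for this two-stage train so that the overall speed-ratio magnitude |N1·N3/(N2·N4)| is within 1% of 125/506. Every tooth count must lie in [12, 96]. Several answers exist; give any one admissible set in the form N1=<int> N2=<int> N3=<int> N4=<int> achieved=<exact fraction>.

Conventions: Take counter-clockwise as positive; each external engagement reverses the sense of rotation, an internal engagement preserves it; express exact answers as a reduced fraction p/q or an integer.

N1=15 N2=22 N3=25 N4=69 achieved=125/506

design class (target 125/506): fixed-axis compound train
target = 125/506 in lowest terms: an exact hit needs N1·N3 = k·125 and N2·N4 = k·506 for one integer k, every count in [12, 96]; additionally prefer no 1:1 stage (N1 ≠ N2, N3 ≠ N4)
k = 1…2: no 1:1-free in-range split of k·125 and k·506 into factor pairs; take k = 3
k = 3: N1·N3 = 375 = 15·25, N2·N4 = 1518 = 22·69
achieved = 15·25/(22·69) = 125/506; |achieved − target| = 0 ≤ 5/2024 ✓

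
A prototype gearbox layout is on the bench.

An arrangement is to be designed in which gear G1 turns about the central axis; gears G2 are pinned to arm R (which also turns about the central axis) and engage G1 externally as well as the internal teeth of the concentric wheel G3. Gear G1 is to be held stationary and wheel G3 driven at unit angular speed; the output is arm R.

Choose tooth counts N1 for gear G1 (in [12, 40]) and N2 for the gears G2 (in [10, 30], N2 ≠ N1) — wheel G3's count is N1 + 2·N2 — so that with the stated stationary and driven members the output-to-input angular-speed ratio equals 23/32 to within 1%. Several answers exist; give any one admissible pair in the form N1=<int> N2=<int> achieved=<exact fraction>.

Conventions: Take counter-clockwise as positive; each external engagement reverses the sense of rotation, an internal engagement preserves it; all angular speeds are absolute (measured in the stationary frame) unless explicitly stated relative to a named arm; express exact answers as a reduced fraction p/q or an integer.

N1=18 N2=14 achieved=23/32

topology: planetary set — design target 23/32, arm = carrier (Willis)
Willis with ω_sun = 0: ω_arm/ω_ring = N3/(N1+N3); set equal to 23/32  ⇒  N3/N1 = (23/32)/(1 − 23/32) = 23/9
N3 = N1 + 2·N2  ⇒  N2/N1 = (N3/N1 − 1)/2 = (23/9 − 1)/2 = 7/9
smallest multiple with N1 ≥ 12 and N2 ≥ 10: k = 2  ⇒  N1 = 2·9 = 18, N2 = 2·7 = 14 (N1 ≤ 40, N2 ≤ 30, N2 ≠ N1 ✓), N3 = 18 + 2·14 = 46
check: N3/(N1+N3) with N1 = 18, N3 = 46 gives 23/32; |achieved − target| = 0 ≤ 23/3200 ✓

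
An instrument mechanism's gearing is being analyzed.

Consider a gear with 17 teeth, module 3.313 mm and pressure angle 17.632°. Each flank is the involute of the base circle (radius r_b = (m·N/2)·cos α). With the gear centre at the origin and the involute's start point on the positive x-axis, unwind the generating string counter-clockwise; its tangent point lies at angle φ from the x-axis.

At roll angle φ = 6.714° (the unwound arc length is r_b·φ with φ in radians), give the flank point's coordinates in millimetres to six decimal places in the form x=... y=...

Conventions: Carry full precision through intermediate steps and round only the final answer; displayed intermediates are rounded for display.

recognized (one wheel, involute flank): single-mesh tooth geometry, m = 3.313, N = 17
pitch radius r_p = m·N/2 = 3.313·17/2 = 28.160500
base radius r_b = r_p·cos α = 28.160500·cos 17.632° = 26.837566
roll angle φ = 6.714° = 0.11718141 rad
x = r_b·(cos φ + φ·sin φ) = 27.021194
y = r_b·(sin φ − φ·cos φ) = 0.014375

x=27.021194 y=0.014375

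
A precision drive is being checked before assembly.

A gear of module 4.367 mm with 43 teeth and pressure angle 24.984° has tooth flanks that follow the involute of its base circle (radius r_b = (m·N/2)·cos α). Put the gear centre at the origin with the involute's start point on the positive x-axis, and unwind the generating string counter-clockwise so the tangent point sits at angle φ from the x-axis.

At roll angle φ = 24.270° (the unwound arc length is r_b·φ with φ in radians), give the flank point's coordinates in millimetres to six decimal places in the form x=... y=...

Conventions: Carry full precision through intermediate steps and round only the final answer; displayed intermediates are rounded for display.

x=92.400835 y=2.117685

topology: single-mesh involute geometry — m = 4.367, N = 43
pitch radius r_p = m·N/2 = 4.367·43/2 = 93.890500
base radius r_b = r_p·cos α = 93.890500·cos 24.984° = 85.104769
roll angle φ = 24.270° = 0.42359141 rad
x = r_b·(cos φ + φ·sin φ) = 92.400835
y = r_b·(sin φ − φ·cos φ) = 2.117685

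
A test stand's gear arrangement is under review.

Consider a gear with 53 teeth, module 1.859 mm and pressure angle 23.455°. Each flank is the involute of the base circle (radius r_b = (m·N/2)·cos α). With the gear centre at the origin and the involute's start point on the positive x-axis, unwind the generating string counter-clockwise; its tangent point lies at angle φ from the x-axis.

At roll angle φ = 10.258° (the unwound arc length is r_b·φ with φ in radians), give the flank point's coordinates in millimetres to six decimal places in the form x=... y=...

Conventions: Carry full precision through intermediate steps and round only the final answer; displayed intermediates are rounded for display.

recognized (one wheel, involute flank): single-mesh tooth geometry, m = 1.859, N = 53
pitch radius r_p = m·N/2 = 1.859·53/2 = 49.263500
base radius r_b = r_p·cos α = 49.263500·cos 23.455° = 45.193003
roll angle φ = 10.258° = 0.17903587 rad
x = r_b·(cos φ + φ·sin φ) = 45.911514
y = r_b·(sin φ − φ·cos φ) = 0.086174

x=45.911514 y=0.086174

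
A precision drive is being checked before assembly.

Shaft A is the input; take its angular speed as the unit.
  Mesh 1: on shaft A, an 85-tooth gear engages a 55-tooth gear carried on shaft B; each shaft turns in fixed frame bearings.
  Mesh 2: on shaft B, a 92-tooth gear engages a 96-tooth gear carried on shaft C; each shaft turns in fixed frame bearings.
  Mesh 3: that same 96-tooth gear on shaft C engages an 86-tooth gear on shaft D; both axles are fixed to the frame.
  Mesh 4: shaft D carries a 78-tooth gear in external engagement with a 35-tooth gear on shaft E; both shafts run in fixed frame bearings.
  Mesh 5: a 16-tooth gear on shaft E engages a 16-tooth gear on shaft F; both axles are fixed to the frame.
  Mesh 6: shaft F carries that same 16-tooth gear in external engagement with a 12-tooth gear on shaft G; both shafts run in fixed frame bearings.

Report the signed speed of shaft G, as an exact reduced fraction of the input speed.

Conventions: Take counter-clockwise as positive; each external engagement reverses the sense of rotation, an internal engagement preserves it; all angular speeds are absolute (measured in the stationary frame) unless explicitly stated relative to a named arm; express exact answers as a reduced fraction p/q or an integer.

6-mesh fixed-axis compound train (all bearings frame-fixed)
mesh 1 [85T→55T]: |ω|/ω_in = 1×85/55 = 17/11, sense flips to −
mesh 2 [92T→96T]: |ω|/ω_in = (17/11)×92/96 = 391/264, sense flips to +
mesh 3 [96T→86T]: |ω|/ω_in = (391/264)×96/86 = 782/473, sense flips to −
mesh 4 [78T→35T]: |ω|/ω_in = (782/473)×78/35 = 60996/16555, sense flips to +
mesh 5 [16T→16T]: |ω|/ω_in = (60996/16555)×16/16 = 60996/16555, sense flips to −
mesh 6 [16T→12T]: |ω|/ω_in = (60996/16555)×16/12 = 81328/16555, sense flips to +
signed output speed (× input speed) = 81328/16555

81328/16555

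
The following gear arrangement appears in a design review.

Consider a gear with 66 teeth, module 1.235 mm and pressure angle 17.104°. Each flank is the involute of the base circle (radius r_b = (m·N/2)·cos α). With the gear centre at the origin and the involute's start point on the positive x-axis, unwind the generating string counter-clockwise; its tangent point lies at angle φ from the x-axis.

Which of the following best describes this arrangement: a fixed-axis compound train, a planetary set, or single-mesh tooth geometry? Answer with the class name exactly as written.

single-mesh involute tooth geometry (66T wheel at module 1.235)
classification: single-mesh tooth geometry

single-mesh tooth geometry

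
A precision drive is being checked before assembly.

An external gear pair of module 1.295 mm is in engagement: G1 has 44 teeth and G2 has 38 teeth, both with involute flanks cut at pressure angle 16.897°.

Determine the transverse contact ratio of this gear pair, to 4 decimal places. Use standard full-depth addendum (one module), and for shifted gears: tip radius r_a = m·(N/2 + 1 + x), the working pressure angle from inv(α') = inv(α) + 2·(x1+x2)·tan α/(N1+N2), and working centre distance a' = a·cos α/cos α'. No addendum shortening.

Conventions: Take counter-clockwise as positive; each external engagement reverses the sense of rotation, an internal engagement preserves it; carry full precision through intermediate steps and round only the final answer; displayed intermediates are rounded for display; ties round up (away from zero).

1.8920

single-mesh involute tooth geometry (44T engaging 38T at module 1.295)
base radii: r_b1 = 27.260053, r_b2 = 23.542773
tip radii: r_a1 = 29.785000, r_a2 = 25.900000
no profile shift: α' = α, a' = a
action lengths: √(r_a1²−r_b1²) = 12.001490, √(r_a2²−r_b2²) = 10.795733
base pitch p_b = π·m·cos α = 3.892726
CR = (12.001490 + 10.795733 − 53.095000·sin 16.89700°)/3.892726 = 1.892003
contact ratio ≈ 1.8920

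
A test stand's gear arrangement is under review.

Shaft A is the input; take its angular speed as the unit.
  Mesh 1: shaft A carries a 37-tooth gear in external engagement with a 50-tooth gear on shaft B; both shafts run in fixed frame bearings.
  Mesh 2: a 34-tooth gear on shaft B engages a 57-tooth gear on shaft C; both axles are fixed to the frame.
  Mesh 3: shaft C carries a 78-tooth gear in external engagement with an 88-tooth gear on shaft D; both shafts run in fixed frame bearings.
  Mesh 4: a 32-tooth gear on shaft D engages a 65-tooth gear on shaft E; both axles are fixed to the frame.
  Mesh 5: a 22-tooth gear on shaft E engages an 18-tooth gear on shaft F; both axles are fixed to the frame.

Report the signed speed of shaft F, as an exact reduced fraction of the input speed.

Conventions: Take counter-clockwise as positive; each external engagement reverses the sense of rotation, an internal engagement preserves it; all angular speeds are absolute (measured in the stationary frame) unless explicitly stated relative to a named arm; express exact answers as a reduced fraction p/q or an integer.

-5032/21375

5-mesh fixed-axis compound train (all bearings frame-fixed)
mesh 1 [37T→50T]: |ω|/ω_in = 1×37/50 = 37/50, sense flips to −
mesh 2 [34T→57T]: |ω|/ω_in = (37/50)×34/57 = 629/1425, sense flips to +
mesh 3 [78T→88T]: |ω|/ω_in = (629/1425)×78/88 = 8177/20900, sense flips to −
mesh 4 [32T→65T]: |ω|/ω_in = (8177/20900)×32/65 = 5032/26125, sense flips to +
mesh 5 [22T→18T]: |ω|/ω_in = (5032/26125)×22/18 = 5032/21375, sense flips to −
signed output speed (× input speed) = -5032/21375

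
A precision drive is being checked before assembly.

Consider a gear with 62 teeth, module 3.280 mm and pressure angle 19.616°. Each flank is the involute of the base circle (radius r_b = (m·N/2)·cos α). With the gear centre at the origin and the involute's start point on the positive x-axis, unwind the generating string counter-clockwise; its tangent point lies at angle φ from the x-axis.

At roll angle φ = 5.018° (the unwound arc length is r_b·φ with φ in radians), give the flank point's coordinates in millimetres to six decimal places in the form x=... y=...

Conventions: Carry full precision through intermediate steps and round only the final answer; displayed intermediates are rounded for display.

x=96.145499 y=0.021431

topology: single-mesh involute geometry — m = 3.280, N = 62
pitch radius r_p = m·N/2 = 3.280·62/2 = 101.680000
base radius r_b = r_p·cos α = 101.680000·cos 19.616° = 95.778873
roll angle φ = 5.018° = 0.08758062 rad
x = r_b·(cos φ + φ·sin φ) = 96.145499
y = r_b·(sin φ − φ·cos φ) = 0.021431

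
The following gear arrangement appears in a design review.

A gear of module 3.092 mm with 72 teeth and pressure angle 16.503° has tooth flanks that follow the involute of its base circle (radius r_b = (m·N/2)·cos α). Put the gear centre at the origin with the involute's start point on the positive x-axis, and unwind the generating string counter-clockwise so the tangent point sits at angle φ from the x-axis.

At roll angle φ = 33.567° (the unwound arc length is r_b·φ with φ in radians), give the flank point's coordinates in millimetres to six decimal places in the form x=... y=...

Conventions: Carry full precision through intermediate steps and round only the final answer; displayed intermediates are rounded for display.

class = single-mesh tooth geometry [base-circle involute, m = 3.092, 72T]
pitch radius r_p = m·N/2 = 3.092·72/2 = 111.312000
base radius r_b = r_p·cos α = 111.312000·cos 16.503° = 106.726487
roll angle φ = 33.567° = 0.58585467 rad
x = r_b·(cos φ + φ·sin φ) = 123.500235
y = r_b·(sin φ − φ·cos φ) = 6.910997

x=123.500235 y=6.910997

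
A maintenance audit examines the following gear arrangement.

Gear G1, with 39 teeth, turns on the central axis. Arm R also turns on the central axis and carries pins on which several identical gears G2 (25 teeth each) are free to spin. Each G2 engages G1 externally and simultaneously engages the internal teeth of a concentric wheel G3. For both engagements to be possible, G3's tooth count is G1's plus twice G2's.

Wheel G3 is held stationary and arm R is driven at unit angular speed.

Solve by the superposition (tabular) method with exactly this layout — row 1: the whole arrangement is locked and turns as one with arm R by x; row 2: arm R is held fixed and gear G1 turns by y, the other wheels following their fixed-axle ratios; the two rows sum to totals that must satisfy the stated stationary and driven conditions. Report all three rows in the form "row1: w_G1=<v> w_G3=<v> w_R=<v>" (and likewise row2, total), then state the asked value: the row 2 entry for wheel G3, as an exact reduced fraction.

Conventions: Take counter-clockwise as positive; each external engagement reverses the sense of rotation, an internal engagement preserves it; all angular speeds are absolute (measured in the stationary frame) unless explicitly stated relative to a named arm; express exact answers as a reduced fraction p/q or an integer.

row1: w_G1=1 w_G3=1 w_R=1
row2: w_G1=89/39 w_G3=-1 w_R=0
total: w_G1=128/39 w_G3=0 w_R=1
asked value: -1

class = planetary set [G3 = 39+2·25 = 89; Willis about the carrier]
row 1 — lock + rotate with arm: ω_sun = ω_ring = ω_arm = x
row 2 (arm held, sun turns y): ω_ring = −(39/89)·y, ω_arm = 0
boundary: total ω_ring = x − (39/89)·y = 0 and total ω_arm = x = 1  ⇒  y = 89/39, x = 1
row 2 ring = −(39/89)·89/39 = -1
totals (row 1 + row 2): sun 1 + 89/39 = 128/39, ring 1 + (-1) = 0, arm 1 + 0 = 1
asked cell (row2, ring) = -1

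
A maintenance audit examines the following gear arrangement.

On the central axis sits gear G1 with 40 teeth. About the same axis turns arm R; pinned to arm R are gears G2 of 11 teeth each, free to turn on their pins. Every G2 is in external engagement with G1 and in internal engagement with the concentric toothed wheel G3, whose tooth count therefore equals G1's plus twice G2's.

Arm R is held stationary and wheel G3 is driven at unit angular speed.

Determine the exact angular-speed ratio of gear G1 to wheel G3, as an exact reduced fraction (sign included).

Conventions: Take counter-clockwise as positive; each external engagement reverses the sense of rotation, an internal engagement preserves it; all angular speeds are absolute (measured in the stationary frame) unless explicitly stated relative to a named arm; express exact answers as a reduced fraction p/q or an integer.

class = planetary set [G3 = 40+2·11 = 62; Willis about the carrier]
ring teeth: 40 + 2·11 = 62
40(ω_sun−ω_arm) = −62(ω_ring−ω_arm),  ω_arm = 0, ω_ring = 1
ω_sun = 0 − (62/40)(1−0) = -31/20
ω_out/ω_in = -31/20

-31/20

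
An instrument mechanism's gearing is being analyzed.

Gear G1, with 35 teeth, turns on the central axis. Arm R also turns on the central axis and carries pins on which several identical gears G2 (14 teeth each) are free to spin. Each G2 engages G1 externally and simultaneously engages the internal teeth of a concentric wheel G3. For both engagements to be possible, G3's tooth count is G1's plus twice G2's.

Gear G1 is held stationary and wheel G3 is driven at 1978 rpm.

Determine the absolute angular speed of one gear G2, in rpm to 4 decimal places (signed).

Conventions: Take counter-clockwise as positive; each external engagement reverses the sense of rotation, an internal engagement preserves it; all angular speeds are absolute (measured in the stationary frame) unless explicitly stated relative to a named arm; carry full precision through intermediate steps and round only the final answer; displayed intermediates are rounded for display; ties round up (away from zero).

+4450.5000 rpm

recognized (axles ride arm R): planetary set, 35/14/63 teeth
normalise by the input: solve with ω_ring = 1, then scale by 1978 rpm
ring teeth: 35 + 2·14 = 63
35(ω_sun−ω_arm) = −63(ω_ring−ω_arm),  ω_sun = 0, ω_ring = 1
35(0−ω_arm) = −63(1−ω_arm)  ⇒  98·ω_arm = 63  ⇒  ω_arm = 9/14
sun–planet mesh: 35·(0−9/14) = −14·(ω_p−ω_arm)  ⇒  ω_p−ω_arm = 45/28
ω_p = 9/14 + 45/28 = 9/4
scale: ω_p = 9/4 × 1978 rpm = +4450.5000 rpm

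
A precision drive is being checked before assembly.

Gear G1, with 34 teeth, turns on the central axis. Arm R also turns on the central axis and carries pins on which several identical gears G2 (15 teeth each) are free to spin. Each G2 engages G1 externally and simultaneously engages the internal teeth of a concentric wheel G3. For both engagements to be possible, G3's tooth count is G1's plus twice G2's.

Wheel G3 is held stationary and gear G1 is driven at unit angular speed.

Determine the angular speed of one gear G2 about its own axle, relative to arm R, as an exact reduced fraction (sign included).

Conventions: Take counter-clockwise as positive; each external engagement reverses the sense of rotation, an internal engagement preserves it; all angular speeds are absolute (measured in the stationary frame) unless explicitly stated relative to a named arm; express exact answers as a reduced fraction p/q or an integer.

-1088/735

planetary set (34T centre, 15T on arm, 64T internal) — Willis relation
ring teeth: 34 + 2·15 = 64
34(ω_sun−ω_arm) = −64(ω_ring−ω_arm),  ω_ring = 0, ω_sun = 1
34(1−ω_arm) = −64(0−ω_arm)  ⇒  98·ω_arm = 34  ⇒  ω_arm = 17/49
sun–planet mesh: 34·(1−17/49) = −15·(ω_p−ω_arm)  ⇒  ω_p−ω_arm = -1088/735
exact speed ratio = -1088/735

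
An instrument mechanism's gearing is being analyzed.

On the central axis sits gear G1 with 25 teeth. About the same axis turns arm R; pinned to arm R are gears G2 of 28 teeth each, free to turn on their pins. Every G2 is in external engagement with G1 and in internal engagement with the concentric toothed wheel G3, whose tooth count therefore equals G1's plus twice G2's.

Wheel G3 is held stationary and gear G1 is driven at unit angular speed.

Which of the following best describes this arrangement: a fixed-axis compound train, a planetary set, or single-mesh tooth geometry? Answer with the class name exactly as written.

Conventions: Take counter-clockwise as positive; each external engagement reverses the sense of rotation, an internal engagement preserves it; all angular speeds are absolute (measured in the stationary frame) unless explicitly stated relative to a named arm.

planetary set

planetary set (25T centre, 28T on arm, 81T internal) — Willis relation
classification: planetary set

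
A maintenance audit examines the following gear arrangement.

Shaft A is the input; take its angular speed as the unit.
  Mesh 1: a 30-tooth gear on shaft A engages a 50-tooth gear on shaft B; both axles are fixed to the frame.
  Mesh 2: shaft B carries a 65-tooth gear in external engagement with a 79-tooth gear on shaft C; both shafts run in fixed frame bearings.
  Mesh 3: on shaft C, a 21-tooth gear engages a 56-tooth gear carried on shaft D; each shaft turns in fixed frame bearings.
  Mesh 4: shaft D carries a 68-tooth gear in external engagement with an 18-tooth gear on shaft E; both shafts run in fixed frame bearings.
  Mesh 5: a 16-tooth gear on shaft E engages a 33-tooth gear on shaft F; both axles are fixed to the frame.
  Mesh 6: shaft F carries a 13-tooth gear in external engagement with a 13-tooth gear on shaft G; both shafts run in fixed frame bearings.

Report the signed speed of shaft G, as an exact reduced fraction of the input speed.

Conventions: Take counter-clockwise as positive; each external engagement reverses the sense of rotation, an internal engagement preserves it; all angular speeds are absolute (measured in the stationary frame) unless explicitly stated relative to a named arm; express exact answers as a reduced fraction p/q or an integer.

884/2607

6-mesh fixed-axis compound train (all bearings frame-fixed)
mesh 1 [30T→50T]: |ω|/ω_in = 1×30/50 = 3/5, sense flips to −
mesh 2 [65T→79T]: |ω|/ω_in = (3/5)×65/79 = 39/79, sense flips to +
mesh 3 [21T→56T]: |ω|/ω_in = (39/79)×21/56 = 117/632, sense flips to −
mesh 4 [68T→18T]: |ω|/ω_in = (117/632)×68/18 = 221/316, sense flips to +
mesh 5 [16T→33T]: |ω|/ω_in = (221/316)×16/33 = 884/2607, sense flips to −
mesh 6 [13T→13T]: |ω|/ω_in = (884/2607)×13/13 = 884/2607, sense flips to +
signed output speed (× input speed) = 884/2607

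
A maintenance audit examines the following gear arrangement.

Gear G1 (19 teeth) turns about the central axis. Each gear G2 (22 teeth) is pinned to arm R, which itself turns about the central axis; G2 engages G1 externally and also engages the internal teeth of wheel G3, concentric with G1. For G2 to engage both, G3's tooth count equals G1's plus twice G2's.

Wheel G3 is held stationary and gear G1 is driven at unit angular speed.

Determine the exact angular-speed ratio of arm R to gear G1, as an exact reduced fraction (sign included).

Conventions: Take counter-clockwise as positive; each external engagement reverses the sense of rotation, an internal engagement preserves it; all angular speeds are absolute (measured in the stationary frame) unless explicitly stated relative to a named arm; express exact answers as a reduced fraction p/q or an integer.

topology: planetary set — G1 19T / G2 22T / G3 63T, arm = carrier (Willis)
ring teeth: 19 + 2·22 = 63
19(ω_sun−ω_arm) = −63(ω_ring−ω_arm),  ω_ring = 0, ω_sun = 1
19(1−ω_arm) = −63(0−ω_arm)  ⇒  82·ω_arm = 19  ⇒  ω_arm = 19/82
ω_out/ω_in = 19/82

19/82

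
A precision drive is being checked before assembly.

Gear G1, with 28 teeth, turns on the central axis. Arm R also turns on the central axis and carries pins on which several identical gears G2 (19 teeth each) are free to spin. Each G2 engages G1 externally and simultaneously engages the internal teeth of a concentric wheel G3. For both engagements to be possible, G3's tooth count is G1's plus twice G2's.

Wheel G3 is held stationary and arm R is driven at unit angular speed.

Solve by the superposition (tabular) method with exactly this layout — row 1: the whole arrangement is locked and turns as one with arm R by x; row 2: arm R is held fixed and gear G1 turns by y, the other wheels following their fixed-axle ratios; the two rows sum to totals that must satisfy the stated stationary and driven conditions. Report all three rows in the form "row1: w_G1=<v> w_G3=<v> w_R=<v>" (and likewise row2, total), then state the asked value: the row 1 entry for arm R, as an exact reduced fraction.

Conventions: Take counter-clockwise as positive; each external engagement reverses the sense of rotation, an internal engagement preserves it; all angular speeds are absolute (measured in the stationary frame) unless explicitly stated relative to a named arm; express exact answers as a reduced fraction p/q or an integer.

planetary set (28T centre, 19T on arm, 66T internal) — Willis relation
row 1 (train locked, turned with arm): all members turn x
row 2 — arm fixed, fixed-axis ratios: sun y, ring −(28/66)·y, arm 0
boundary: total ω_ring = x − (28/66)·y = 0 and total ω_arm = x = 1  ⇒  y = 33/14, x = 1
row 2 ring = −(28/66)·33/14 = -1
totals (row 1 + row 2): sun 1 + 33/14 = 47/14, ring 1 + (-1) = 0, arm 1 + 0 = 1
asked cell (row1, arm) = 1

row1: w_G1=1 w_G3=1 w_R=1
row2: w_G1=33/14 w_G3=-1 w_R=0
total: w_G1=47/14 w_G3=0 w_R=1
asked value: 1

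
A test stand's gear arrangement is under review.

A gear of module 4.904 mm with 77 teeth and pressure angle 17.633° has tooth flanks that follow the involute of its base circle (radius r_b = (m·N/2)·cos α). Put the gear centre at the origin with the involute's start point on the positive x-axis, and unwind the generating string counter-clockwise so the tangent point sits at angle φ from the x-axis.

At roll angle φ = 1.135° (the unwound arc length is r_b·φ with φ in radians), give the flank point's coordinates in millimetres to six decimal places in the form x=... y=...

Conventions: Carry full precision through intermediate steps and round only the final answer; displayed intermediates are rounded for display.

x=179.968601 y=0.000466

recognized (one wheel, involute flank): single-mesh tooth geometry, m = 4.904, N = 77
pitch radius r_p = m·N/2 = 4.904·77/2 = 188.804000
base radius r_b = r_p·cos α = 188.804000·cos 17.633° = 179.933300
roll angle φ = 1.135° = 0.01980949 rad
x = r_b·(cos φ + φ·sin φ) = 179.968601
y = r_b·(sin φ − φ·cos φ) = 0.000466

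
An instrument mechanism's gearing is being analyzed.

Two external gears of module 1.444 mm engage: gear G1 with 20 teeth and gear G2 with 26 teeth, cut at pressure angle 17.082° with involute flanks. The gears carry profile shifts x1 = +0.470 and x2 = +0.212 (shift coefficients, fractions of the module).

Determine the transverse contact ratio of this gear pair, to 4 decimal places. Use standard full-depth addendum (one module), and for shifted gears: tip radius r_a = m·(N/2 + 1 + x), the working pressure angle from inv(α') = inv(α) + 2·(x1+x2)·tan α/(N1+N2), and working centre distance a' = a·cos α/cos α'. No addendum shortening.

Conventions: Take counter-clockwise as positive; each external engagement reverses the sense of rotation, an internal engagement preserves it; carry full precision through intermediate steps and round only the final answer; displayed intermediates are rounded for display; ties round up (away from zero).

class = single-mesh tooth geometry [involute pair 20T × 26T, m = 1.444]
base radii: r_b1 = 13.802984, r_b2 = 17.943880
tip radii: r_a1 = 16.562680, r_a2 = 20.522128
inv(α') = inv(17.082°) + 2·(+0.470+0.212)·tan α/(20+26) = 0.01827117  ⇒  α' = 21.35360°
a' = a·cos α / cos α' = 33.2120·cos 17.082°/cos 21.35360° = 34.086895
action lengths: √(r_a1²−r_b1²) = 9.154234, √(r_a2²−r_b2²) = 9.958661
base pitch p_b = π·m·cos α = 4.336335
CR = (9.154234 + 9.958661 − 34.086895·sin 21.35360°)/4.336335 = 1.545333
contact ratio ≈ 1.5453

1.5453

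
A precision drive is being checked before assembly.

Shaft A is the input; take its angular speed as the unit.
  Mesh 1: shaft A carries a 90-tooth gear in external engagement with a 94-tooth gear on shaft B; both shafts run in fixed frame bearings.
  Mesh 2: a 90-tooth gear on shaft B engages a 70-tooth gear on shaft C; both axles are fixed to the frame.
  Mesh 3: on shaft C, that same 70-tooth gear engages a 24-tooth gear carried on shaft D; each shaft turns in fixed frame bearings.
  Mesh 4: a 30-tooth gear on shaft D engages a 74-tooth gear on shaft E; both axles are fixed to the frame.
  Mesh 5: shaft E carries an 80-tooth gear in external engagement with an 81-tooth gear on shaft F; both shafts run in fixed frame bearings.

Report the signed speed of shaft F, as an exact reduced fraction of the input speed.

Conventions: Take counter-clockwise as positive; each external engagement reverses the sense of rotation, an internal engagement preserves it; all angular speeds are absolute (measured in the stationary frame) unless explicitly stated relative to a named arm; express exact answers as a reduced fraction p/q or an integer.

5-mesh fixed-axis compound train (all bearings frame-fixed)
mesh 1 [90T→94T]: |ω|/ω_in = 1×90/94 = 45/47, sense flips to −
mesh 2 [90T→70T]: |ω|/ω_in = (45/47)×90/70 = 405/329, sense flips to +
mesh 3 [70T→24T]: |ω|/ω_in = (405/329)×70/24 = 675/188, sense flips to −
mesh 4 [30T→74T]: |ω|/ω_in = (675/188)×30/74 = 10125/6956, sense flips to +
mesh 5 [80T→81T]: |ω|/ω_in = (10125/6956)×80/81 = 2500/1739, sense flips to −
signed output speed (× input speed) = -2500/1739

-2500/1739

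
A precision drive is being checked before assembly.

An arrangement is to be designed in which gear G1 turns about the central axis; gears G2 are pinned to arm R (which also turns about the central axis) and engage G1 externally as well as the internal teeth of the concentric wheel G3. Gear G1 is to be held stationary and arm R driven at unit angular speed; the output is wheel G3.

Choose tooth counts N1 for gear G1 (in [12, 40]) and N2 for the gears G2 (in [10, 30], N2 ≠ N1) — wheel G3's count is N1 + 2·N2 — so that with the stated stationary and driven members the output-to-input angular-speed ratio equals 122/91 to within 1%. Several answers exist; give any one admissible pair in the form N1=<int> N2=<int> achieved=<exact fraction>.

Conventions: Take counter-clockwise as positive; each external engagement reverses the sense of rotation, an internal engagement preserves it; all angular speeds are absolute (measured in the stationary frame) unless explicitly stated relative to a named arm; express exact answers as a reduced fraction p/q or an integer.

N1=31 N2=30 achieved=122/91

planetary set to be sized for 122/91 (Willis relation)
Willis with ω_sun = 0: ω_ring/ω_arm = (N1+N3)/N3; set equal to 122/91  ⇒  N3/N1 = 1/(122/91 − 1) = 91/31
N3 = N1 + 2·N2  ⇒  N2/N1 = (N3/N1 − 1)/2 = (91/31 − 1)/2 = 30/31
smallest multiple with N1 ≥ 12 and N2 ≥ 10: k = 1  ⇒  N1 = 1·31 = 31, N2 = 1·30 = 30 (N1 ≤ 40, N2 ≤ 30, N2 ≠ N1 ✓), N3 = 31 + 2·30 = 91
check: (N1+N3)/N3 with N1 = 31, N3 = 91 gives 122/91; |achieved − target| = 0 ≤ 61/4550 ✓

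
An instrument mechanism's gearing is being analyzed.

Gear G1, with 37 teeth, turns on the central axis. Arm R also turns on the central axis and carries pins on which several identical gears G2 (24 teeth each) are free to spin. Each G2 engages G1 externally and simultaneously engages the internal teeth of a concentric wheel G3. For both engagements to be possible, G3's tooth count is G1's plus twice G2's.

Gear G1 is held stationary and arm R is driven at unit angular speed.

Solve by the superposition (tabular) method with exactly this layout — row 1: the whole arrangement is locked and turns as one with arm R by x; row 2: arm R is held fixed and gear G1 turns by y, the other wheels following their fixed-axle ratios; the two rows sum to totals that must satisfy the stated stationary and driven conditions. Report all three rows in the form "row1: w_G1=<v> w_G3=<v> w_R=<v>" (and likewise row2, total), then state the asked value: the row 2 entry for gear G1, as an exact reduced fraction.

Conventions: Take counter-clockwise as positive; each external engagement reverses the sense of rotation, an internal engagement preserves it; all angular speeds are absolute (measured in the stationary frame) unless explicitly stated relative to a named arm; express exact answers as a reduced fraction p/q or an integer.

planetary set (37T centre, 24T on arm, 85T internal) — Willis relation
row 1 (train locked, turned with arm): all members turn x
row 2: sun turns y, ring = −(37/85)·y, arm 0
boundary: total ω_sun = x + y = 0 and total ω_arm = x = 1  ⇒  y = -1, x = 1
row 2 ring = −(37/85)·(-1) = 37/85
totals (row 1 + row 2): sun 1 + (-1) = 0, ring 1 + 37/85 = 122/85, arm 1 + 0 = 1
asked cell (row2, sun) = -1

row1: w_G1=1 w_G3=1 w_R=1
row2: w_G1=-1 w_G3=37/85 w_R=0
total: w_G1=0 w_G3=122/85 w_R=1
asked value: -1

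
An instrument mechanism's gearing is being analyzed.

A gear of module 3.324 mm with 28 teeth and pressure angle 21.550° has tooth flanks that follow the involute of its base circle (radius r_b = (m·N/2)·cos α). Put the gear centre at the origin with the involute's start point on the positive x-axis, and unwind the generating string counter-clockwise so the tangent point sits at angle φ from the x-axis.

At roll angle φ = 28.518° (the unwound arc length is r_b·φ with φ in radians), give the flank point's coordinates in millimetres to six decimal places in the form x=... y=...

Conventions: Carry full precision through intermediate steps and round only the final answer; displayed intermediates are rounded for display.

x=48.316923 y=1.735354

recognized (one wheel, involute flank): single-mesh tooth geometry, m = 3.324, N = 28
pitch radius r_p = m·N/2 = 3.324·28/2 = 46.536000
base radius r_b = r_p·cos α = 46.536000·cos 21.550° = 43.283012
roll angle φ = 28.518° = 0.49773300 rad
x = r_b·(cos φ + φ·sin φ) = 48.316923
y = r_b·(sin φ − φ·cos φ) = 1.735354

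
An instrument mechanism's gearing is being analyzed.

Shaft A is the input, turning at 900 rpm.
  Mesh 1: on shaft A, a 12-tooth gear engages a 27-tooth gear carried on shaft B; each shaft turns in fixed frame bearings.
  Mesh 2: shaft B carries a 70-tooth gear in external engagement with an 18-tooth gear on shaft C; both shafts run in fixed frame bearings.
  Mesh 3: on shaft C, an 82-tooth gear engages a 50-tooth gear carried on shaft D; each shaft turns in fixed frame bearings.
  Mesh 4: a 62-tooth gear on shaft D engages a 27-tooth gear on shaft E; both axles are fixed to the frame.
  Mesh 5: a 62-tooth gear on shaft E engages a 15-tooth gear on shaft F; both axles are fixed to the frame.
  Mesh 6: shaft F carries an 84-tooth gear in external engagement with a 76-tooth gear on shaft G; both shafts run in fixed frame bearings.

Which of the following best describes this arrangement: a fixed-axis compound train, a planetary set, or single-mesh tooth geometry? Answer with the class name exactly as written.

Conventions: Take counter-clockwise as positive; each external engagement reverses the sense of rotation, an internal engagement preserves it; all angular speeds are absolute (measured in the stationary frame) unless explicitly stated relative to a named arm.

topology: fixed-axis compound train — 6 meshes, A→G
classification: fixed-axis compound train

fixed-axis compound train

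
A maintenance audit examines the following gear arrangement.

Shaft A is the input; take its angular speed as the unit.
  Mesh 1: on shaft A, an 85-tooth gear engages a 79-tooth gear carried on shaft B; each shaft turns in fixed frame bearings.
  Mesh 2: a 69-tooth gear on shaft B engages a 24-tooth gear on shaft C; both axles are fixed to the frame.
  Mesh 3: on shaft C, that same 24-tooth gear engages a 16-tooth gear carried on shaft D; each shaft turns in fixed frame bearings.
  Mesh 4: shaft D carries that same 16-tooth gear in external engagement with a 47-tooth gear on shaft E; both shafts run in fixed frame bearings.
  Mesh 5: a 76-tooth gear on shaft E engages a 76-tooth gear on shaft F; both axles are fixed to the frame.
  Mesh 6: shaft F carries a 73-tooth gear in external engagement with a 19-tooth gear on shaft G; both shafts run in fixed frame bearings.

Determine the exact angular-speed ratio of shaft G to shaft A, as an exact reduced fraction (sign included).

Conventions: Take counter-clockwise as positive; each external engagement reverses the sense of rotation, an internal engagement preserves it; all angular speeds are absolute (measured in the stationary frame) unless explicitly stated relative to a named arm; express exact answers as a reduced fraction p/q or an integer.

class = fixed-axis compound train [6 meshes; 6 ratios multiply, 6 sense flips]
mesh 1 [85T→79T]: running ratio 85/79, sense −
mesh 2 [69T→24T]: running ratio 1955/632, sense +
mesh 3 [24T→16T]: running ratio 5865/1264, sense −
mesh 4 [16T→47T]: running ratio 5865/3713, sense +
mesh 5 [76T→76T]: running ratio 5865/3713, sense −
mesh 6 [73T→19T]: running ratio 428145/70547, sense +
ω_out/ω_in = 428145/70547

428145/70547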